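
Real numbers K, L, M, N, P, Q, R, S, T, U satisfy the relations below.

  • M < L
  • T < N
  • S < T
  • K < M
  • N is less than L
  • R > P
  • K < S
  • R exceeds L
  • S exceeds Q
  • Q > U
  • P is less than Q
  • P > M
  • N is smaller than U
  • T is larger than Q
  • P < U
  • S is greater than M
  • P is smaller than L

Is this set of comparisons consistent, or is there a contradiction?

Chaining the given relations yields U < Q < S < T < N, so U < N. But one relation states N < U. These cannot both hold.

inconsistent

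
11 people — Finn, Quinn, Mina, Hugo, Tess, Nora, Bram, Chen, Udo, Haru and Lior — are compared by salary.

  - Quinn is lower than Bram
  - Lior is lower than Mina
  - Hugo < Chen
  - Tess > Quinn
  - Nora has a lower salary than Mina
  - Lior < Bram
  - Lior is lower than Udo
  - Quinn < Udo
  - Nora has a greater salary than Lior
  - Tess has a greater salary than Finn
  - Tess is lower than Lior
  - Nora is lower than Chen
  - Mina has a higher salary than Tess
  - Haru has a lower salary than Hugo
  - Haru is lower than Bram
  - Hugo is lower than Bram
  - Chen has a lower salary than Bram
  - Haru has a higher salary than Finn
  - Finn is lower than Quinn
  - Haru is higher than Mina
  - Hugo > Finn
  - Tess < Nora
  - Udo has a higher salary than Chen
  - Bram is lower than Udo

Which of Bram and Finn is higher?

Following the relations from Finn: Finn < Quinn < Tess < Lior < Nora < Mina < Haru < Hugo < Chen < Bram.
So Finn < Bram; Bram is the higher of the two.

Bram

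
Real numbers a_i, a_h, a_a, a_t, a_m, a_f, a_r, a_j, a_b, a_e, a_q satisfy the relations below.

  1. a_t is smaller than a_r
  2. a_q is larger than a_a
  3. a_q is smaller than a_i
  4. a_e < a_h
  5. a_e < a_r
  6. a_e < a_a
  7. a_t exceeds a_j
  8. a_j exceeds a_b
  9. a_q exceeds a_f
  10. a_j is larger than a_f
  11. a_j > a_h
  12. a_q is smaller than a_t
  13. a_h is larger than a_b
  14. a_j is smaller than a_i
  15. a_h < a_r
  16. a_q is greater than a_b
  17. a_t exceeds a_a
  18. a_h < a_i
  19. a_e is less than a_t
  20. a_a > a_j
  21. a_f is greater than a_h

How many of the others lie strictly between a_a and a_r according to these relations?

2

Chaining upward from a_a reaches: a_q, a_t, a_i.
Chaining downward from a_r reaches: a_e, a_b, a_h, a_f, a_j, a_q, a_t.
Strictly between a_a and a_r are those in both lists: a_q, a_t — 2 elements.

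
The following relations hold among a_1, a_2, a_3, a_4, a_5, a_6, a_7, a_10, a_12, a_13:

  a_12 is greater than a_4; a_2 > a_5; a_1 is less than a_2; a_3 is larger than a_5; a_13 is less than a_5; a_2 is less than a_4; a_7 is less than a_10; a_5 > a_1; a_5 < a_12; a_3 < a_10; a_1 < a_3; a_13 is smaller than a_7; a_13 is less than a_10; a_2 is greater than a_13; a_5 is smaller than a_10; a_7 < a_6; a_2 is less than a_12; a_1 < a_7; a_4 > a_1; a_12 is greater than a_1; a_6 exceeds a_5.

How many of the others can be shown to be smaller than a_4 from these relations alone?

From a_4 the given relations immediately reach a_1, a_2.
From those, a_13, a_5 — 4 in total.
Nothing else is reachable below a_4; 4 in all.

4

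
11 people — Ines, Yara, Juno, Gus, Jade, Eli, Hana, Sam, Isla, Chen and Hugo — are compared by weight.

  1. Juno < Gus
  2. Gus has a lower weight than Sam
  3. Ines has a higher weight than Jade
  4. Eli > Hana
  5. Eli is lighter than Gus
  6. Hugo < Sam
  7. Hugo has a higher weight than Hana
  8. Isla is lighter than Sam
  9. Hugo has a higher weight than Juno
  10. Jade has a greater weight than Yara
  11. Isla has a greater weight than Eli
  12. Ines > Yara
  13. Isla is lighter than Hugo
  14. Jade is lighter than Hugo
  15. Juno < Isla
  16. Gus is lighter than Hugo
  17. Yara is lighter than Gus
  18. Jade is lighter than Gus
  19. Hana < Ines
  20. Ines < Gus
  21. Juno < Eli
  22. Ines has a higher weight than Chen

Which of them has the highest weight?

Chaining downward from Sam: directly below it, Gus, Isla, Hugo; then Hana, Yara, Juno, Eli, Jade, Ines; then Chen.
That covers every other element, and nothing is given above Sam, so Sam is the highest weight.

Sam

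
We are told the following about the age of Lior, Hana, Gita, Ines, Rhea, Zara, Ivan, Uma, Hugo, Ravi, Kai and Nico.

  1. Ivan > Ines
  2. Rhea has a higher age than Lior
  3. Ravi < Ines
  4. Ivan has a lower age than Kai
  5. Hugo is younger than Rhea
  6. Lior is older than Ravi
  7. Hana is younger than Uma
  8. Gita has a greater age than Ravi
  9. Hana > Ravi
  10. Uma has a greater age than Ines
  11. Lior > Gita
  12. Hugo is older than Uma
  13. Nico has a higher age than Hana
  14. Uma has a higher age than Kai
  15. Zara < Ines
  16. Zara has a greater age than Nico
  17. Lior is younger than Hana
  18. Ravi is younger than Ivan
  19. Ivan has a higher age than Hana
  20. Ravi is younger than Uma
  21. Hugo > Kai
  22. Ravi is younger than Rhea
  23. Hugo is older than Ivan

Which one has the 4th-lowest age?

Chaining the given pairs: Ravi < Gita < Lior < Hana < Nico < Zara < Ines < Ivan < Kai < Uma < Hugo < Rhea.
The 4th smallest is Hana.

Hana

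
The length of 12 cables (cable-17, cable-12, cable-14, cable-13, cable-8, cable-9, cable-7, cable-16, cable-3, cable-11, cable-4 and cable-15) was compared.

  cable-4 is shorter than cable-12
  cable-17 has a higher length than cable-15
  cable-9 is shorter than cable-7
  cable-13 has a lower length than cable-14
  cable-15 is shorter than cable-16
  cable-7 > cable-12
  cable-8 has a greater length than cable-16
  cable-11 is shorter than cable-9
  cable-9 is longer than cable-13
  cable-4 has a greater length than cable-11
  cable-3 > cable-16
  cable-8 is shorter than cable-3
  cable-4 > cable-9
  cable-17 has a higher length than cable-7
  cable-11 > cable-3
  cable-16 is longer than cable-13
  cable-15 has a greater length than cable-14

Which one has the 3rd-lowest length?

cable-15

Chaining the given pairs: cable-13 < cable-14 < cable-15 < cable-16 < cable-8 < cable-3 < cable-11 < cable-9 < cable-4 < cable-12 < cable-7 < cable-17.
The 3rd smallest is cable-15.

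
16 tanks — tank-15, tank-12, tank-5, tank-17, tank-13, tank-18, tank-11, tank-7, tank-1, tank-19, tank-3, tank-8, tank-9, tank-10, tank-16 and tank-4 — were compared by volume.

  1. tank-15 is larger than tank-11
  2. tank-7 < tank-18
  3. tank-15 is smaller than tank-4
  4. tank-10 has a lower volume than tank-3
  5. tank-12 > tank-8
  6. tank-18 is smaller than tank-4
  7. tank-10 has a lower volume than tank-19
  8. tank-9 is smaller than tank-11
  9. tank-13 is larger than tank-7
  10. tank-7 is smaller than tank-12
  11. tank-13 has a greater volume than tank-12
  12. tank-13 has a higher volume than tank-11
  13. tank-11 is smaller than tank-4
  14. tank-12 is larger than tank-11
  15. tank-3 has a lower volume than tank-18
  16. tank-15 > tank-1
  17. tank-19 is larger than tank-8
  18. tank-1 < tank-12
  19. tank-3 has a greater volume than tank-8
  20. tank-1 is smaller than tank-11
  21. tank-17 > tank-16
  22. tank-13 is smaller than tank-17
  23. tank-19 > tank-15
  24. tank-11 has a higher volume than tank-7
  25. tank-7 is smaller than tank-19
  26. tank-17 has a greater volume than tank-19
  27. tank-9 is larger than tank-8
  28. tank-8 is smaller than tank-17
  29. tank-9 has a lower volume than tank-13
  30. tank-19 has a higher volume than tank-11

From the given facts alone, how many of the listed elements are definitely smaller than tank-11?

From tank-11 the given relations immediately reach tank-9, tank-7, tank-1.
From those, tank-8 — 4 in total.
Nothing else is reachable below tank-11; 4 in all.

4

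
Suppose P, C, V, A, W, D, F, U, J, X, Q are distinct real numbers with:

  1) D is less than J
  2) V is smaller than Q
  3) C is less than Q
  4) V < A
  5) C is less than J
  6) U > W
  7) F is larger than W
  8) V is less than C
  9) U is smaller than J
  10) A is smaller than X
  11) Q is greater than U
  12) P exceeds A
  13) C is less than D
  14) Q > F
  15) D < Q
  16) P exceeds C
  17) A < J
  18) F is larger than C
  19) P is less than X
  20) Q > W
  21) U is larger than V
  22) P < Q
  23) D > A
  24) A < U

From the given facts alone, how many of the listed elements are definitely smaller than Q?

Directly below Q: V, W, C, D, P, F, U.
One step further: A (8 so far).
Nothing else is reachable below Q; 8 in all.

8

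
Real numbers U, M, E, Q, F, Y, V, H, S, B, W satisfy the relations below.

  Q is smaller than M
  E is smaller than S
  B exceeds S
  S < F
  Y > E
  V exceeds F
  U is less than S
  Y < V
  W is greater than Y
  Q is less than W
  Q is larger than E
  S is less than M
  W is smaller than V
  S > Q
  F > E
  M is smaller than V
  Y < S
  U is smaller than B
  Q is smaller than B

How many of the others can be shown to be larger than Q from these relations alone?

From Q the given relations immediately reach S, M, W, B.
From those, F, V — 6 in total.
No other element is forced above Q by the given relations, so the count is 6.

6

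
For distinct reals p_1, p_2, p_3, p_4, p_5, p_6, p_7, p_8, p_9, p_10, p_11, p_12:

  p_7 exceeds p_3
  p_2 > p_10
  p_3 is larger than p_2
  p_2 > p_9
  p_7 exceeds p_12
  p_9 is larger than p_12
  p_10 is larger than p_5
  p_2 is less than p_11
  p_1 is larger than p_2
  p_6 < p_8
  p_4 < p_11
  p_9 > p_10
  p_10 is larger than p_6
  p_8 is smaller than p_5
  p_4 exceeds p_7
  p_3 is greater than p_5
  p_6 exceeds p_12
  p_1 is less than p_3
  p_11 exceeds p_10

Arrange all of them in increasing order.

Nothing is placed below p_12, so it is least; from there p_12 < p_6; p_6 < p_8; p_8 < p_5; p_5 < p_10; p_10 < p_9; p_9 < p_2; p_2 < p_1; p_1 < p_3; p_3 < p_7; p_7 < p_4; p_4 < p_11, each given directly.

p_12 < p_6 < p_8 < p_5 < p_10 < p_9 < p_2 < p_1 < p_3 < p_7 < p_4 < p_11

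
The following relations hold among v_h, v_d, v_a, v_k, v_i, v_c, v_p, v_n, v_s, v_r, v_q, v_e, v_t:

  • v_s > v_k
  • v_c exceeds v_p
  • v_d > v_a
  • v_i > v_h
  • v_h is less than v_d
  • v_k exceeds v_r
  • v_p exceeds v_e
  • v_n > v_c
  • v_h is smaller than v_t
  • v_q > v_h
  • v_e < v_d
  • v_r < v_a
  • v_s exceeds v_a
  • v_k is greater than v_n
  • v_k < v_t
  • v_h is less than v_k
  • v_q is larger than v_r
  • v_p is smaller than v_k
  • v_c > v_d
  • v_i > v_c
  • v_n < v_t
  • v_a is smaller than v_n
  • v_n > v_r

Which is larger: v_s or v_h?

v_s

v_h < v_d and v_d < v_c give v_h < v_c.
With v_c < v_n: v_h < v_d < v_c < v_n.
Then v_n < v_k extends the chain to v_k.
With v_k < v_s: v_h < v_d < v_c < v_n < v_k < v_s.
So v_h < v_s; v_s is the larger of the two.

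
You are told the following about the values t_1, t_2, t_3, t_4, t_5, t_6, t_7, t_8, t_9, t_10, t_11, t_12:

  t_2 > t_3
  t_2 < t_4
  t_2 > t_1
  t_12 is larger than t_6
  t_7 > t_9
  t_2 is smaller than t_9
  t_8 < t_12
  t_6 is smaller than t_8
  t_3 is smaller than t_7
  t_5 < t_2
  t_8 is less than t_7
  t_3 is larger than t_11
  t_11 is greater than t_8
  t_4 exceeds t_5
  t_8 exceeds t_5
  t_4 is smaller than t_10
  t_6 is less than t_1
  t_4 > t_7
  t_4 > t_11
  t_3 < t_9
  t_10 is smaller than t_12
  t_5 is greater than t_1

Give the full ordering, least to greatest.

Each adjacent pair is fixed by a given relation: t_6 < t_1; t_1 < t_5; t_5 < t_8; t_8 < t_11; t_11 < t_3; t_3 < t_2; t_2 < t_9; t_9 < t_7; t_7 < t_4; t_4 < t_10; t_10 < t_12. Chaining them end to end gives the full order.

t_6 < t_1 < t_5 < t_8 < t_11 < t_3 < t_2 < t_9 < t_7 < t_4 < t_10 < t_12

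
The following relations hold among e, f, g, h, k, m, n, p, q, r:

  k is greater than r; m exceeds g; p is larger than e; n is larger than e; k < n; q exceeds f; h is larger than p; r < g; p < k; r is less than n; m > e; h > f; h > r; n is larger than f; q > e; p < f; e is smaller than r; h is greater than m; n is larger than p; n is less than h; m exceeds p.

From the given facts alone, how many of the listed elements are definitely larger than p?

The elements the relations force above p are k, f, n, m, h, q — no chain reaches any other.
That is 6.

6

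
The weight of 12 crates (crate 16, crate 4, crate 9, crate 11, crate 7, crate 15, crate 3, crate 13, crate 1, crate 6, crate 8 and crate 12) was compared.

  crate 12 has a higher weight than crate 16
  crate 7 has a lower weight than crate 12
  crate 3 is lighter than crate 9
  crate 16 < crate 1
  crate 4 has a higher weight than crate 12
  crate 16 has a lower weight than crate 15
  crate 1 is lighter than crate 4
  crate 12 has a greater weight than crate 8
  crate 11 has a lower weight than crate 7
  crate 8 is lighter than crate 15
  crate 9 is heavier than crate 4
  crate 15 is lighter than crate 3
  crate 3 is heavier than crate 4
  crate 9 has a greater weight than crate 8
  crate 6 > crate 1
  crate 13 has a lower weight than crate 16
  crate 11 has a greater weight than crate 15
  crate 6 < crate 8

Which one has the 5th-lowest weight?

crate 8

Chaining the given pairs: crate 13 < crate 16 < crate 1 < crate 6 < crate 8 < crate 15 < crate 11 < crate 7 < crate 12 < crate 4 < crate 3 < crate 9.
Counting 5 from the smallest end gives crate 8.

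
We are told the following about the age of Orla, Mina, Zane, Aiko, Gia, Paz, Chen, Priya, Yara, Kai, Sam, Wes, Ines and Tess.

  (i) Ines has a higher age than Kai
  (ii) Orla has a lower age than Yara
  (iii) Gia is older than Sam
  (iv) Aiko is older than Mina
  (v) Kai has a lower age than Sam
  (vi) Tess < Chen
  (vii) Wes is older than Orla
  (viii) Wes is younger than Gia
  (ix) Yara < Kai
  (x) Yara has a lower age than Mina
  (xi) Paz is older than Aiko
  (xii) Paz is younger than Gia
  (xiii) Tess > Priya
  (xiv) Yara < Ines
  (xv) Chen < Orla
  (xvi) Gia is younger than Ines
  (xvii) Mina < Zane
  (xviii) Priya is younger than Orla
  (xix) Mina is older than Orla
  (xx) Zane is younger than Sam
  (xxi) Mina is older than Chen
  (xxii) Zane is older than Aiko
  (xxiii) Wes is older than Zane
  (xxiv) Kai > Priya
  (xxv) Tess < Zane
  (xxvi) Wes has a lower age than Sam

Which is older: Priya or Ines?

Ines

Chaining the given relations: Priya < Tess < Chen < Orla < Yara < Mina < Aiko < Zane < Wes < Sam < Gia < Ines.
So Priya < Ines; Ines is the older of the two.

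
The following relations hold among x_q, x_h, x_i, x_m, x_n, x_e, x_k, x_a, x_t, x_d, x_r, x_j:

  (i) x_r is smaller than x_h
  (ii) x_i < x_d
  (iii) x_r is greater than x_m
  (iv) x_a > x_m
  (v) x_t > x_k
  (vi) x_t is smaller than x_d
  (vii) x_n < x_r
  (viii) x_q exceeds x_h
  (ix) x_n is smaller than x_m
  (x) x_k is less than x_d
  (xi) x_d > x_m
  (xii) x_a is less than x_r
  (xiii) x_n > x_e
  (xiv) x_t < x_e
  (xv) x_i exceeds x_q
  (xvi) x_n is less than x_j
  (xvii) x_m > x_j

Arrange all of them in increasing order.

The consecutive links are each given: x_k < x_t; x_t < x_e; x_e < x_n; x_n < x_j; x_j < x_m; x_m < x_a; x_a < x_r; x_r < x_h; x_h < x_q; x_q < x_i; x_i < x_d.

x_k < x_t < x_e < x_n < x_j < x_m < x_a < x_r < x_h < x_q < x_i < x_d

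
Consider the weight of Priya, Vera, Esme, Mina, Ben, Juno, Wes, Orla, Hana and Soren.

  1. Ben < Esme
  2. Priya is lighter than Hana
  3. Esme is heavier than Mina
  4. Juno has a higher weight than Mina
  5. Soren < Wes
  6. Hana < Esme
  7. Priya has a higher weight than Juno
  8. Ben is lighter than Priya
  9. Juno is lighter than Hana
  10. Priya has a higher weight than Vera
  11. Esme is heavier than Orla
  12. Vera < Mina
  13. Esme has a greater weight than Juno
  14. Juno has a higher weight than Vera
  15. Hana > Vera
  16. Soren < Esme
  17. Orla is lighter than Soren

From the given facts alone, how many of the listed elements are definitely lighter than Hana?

Directly below Hana: Vera, Juno, Priya.
One step further: Ben, Mina (5 so far).
Nothing else is reachable below Hana; 5 in all.

5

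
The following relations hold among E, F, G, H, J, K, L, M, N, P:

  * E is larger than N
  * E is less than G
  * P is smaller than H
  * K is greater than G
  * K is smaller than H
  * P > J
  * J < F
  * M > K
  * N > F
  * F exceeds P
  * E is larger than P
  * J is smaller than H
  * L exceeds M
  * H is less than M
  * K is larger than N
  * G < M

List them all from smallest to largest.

J < P < F < N < E < G < K < H < M < L

The consecutive links are each given: J < P; P < F; F < N; N < E; E < G; G < K; K < H; H < M; M < L.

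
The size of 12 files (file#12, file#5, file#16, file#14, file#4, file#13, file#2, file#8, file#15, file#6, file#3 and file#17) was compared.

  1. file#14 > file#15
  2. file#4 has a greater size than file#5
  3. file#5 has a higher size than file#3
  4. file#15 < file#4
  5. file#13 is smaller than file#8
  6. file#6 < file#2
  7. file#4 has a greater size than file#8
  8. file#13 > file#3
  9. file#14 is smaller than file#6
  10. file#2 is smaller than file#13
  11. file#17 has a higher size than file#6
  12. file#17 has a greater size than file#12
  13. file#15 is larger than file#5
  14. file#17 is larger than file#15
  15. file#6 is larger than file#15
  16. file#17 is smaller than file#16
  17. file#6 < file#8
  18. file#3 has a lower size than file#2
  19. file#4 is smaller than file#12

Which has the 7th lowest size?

file#13

The consecutive relations fix a unique order: file#3 < file#5 < file#15 < file#14 < file#6 < file#2 < file#13 < file#8 < file#4 < file#12 < file#17 < file#16.
The 7th smallest is file#13.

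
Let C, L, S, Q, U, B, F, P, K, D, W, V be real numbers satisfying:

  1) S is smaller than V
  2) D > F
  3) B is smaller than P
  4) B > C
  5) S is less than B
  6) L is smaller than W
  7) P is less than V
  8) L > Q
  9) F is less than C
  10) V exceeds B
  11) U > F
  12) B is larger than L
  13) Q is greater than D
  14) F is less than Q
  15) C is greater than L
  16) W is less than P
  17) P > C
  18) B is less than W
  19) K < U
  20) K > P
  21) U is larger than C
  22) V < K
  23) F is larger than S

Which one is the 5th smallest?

Chaining the given pairs: S < F < D < Q < L < C < B < W < P < V < K < U.
The 5th smallest is L.

L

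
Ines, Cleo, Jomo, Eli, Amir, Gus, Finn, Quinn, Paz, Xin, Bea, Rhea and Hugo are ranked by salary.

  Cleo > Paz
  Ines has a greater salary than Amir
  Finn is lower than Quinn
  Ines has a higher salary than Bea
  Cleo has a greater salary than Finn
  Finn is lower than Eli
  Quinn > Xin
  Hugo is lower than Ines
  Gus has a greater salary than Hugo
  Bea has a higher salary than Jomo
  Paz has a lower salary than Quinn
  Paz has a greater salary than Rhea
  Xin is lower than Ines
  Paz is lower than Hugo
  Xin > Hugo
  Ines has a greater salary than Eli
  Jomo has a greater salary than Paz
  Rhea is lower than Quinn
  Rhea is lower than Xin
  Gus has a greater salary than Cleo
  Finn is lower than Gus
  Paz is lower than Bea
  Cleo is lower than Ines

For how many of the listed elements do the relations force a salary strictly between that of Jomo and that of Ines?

1

The relations place Jomo below Ines. An element lies strictly between them when it is forced above Jomo and also forced below Ines.
Above Jomo: {Bea}. Below Ines: {Finn, Rhea, Paz, Hugo, Cleo, Amir, Eli, Xin, Bea}.
Intersection: {Bea} — 1.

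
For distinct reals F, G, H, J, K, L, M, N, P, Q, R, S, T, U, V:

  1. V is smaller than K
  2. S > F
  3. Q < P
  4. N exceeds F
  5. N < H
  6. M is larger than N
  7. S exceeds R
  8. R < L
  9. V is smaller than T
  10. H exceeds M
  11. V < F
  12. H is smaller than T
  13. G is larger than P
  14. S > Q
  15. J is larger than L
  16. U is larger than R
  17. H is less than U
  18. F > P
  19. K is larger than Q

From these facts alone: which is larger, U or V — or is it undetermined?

U

The relevant relations are V < F; F < N; N < M; M < H; H < U.
Chaining these gives V < F < N < M < H < U.
So U is larger.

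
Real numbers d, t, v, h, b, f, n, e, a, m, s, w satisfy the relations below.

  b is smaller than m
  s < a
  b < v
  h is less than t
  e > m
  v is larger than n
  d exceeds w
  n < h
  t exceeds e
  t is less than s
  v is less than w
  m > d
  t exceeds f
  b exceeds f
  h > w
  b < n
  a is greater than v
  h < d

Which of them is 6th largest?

Piecing the relations together gives one ordering: f < b < n < v < w < h < d < m < e < t < s < a.
The 6th largest is d.

d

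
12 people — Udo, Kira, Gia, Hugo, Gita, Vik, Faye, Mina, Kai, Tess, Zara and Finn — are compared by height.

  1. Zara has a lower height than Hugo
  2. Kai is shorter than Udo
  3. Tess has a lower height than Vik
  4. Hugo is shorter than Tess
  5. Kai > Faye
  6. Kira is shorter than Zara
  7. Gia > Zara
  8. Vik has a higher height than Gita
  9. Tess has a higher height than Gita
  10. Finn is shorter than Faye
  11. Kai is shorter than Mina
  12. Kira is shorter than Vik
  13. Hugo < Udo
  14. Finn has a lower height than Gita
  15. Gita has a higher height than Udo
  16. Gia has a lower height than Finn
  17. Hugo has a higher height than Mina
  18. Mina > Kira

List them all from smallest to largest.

Nothing is placed below Kira, so it is least; from there Kira < Zara; Zara < Gia; Gia < Finn; Finn < Faye; Faye < Kai; Kai < Mina; Mina < Hugo; Hugo < Udo; Udo < Gita; Gita < Tess; Tess < Vik, each given directly.

Kira < Zara < Gia < Finn < Faye < Kai < Mina < Hugo < Udo < Gita < Tess < Vik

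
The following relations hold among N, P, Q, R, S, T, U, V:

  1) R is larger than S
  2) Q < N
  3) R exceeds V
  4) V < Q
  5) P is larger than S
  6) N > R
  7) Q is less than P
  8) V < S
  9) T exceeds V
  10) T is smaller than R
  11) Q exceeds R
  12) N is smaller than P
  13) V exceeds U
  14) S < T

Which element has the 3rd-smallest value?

S

The consecutive relations fix a unique order: U < V < S < T < R < Q < N < P.
Counting 3 from the smallest end gives S.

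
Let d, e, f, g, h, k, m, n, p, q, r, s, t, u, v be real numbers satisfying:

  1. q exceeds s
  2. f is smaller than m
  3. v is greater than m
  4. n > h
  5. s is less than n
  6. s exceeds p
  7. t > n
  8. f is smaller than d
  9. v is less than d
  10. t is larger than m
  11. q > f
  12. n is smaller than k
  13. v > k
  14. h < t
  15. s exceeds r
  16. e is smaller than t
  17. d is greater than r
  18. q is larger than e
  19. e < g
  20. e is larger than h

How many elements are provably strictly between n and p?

The relations place p below n. An element lies strictly between them when it is forced above p and also forced below n.
Above p: {s, k, q, t, v, d}. Below n: {h, r, s}.
Intersection: {s} — 1.

1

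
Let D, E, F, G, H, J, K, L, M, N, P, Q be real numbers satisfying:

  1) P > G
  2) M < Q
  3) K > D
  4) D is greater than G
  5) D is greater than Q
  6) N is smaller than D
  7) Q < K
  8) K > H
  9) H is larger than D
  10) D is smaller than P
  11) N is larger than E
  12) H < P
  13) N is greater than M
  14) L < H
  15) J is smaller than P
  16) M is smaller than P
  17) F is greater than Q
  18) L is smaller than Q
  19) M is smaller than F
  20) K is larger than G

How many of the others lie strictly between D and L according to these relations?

The relations place L below D. An element lies strictly between them when it is forced above L and also forced below D.
Above L: {Q, F, H, P, K}. Below D: {M, E, G, Q, N}.
Intersection: {Q} — 1.

1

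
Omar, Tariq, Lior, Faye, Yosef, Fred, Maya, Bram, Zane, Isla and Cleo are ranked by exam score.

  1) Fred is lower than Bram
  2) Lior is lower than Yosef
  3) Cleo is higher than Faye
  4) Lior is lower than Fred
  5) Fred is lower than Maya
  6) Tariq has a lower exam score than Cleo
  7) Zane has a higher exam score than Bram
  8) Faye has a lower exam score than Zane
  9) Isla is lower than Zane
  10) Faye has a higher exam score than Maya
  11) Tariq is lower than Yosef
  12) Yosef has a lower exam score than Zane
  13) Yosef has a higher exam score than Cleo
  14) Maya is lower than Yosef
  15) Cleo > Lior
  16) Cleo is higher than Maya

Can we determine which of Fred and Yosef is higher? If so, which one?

Following the relations from Fred: Fred < Maya < Faye < Cleo < Yosef.
So Yosef is higher.

Yosef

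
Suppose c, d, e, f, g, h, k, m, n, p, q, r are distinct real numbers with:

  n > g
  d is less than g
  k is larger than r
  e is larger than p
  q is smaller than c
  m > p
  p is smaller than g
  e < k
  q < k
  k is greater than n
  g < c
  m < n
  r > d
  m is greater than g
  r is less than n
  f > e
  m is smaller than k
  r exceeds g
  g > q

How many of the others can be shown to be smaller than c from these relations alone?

4

The elements the relations force below c are p, q, d, g — no chain reaches any other.
That is 4.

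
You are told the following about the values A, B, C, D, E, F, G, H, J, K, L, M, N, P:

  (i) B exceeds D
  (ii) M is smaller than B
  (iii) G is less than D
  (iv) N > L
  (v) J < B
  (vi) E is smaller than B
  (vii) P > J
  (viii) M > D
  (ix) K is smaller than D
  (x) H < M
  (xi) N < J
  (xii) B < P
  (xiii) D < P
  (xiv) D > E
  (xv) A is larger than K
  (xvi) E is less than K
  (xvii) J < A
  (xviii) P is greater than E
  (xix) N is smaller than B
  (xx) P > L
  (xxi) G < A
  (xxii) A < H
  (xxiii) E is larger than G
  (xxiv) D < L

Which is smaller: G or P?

Following the relations from G: G < E < K < D < L < N < J < A < H < M < B < P.
So G < P; G is the smaller of the two.

G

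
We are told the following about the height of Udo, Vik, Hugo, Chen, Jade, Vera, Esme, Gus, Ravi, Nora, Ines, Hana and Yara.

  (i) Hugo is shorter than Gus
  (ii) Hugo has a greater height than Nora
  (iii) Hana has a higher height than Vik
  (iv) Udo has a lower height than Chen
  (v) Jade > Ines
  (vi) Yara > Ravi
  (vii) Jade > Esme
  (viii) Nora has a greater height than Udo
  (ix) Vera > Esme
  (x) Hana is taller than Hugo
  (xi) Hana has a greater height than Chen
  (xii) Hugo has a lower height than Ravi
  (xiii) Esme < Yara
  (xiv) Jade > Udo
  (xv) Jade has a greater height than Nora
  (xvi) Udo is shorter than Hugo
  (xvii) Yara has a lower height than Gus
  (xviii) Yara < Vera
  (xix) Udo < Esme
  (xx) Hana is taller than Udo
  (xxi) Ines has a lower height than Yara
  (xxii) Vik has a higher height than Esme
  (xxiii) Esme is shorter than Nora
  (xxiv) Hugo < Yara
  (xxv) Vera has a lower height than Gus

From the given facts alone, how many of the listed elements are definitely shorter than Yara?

The elements the relations force below Yara are Udo, Esme, Nora, Ines, Hugo, Ravi — no chain reaches any other.
That is 6.

6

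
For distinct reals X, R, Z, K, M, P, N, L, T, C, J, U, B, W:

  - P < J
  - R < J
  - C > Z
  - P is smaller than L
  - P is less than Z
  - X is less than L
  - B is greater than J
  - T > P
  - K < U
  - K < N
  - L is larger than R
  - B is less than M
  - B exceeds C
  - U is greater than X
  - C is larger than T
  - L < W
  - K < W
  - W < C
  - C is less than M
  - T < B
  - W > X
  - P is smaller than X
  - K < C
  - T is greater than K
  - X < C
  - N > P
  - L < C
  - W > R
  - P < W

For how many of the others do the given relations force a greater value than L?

From L the given relations immediately reach W, C.
From those, B, M — 4 in total.
No other element is forced above L by the given relations, so the count is 4.

4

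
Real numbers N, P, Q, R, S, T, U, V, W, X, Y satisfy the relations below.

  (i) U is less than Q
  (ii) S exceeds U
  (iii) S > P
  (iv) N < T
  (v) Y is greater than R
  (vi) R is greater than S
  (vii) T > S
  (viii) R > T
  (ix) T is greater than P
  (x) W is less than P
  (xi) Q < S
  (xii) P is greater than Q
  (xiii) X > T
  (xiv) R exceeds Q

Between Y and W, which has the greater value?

Y

W < P < S < T < R < Y, by transitivity through P, S, T, R.
So W < Y; Y is the larger of the two.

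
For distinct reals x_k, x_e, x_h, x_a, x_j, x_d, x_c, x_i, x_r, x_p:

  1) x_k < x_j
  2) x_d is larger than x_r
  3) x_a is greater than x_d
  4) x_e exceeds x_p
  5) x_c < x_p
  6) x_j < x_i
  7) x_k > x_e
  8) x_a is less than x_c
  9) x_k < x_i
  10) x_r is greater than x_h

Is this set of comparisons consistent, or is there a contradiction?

consistent

Every relation is compatible with x_h < x_r < x_d < x_a < x_c < x_p < x_e < x_k < x_j < x_i; the set is consistent.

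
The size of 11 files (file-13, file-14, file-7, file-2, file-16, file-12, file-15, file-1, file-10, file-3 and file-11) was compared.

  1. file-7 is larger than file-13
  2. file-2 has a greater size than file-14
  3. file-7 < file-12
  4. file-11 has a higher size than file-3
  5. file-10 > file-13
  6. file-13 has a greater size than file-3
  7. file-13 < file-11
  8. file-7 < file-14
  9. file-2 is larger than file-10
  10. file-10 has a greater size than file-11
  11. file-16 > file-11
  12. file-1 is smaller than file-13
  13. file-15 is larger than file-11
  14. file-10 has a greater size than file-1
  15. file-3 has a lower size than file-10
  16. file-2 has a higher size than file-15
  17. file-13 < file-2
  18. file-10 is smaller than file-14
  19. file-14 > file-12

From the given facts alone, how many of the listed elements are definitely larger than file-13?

8

The elements the relations force above file-13 are file-7, file-11, file-15, file-16, file-12, file-10, file-14, file-2 — no chain reaches any other.
That is 8.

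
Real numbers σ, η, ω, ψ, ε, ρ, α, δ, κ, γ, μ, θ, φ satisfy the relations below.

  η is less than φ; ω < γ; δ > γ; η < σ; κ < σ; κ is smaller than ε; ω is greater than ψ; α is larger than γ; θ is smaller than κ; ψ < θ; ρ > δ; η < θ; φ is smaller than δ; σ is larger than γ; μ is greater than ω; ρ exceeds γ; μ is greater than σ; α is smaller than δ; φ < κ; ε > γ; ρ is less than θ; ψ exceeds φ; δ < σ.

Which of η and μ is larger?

η < φ and φ < ψ give η < ψ.
Then ψ < ω extends the chain to ω.
Then ω < γ extends the chain to γ.
With γ < α: η < φ < ψ < ω < γ < α.
Then α < δ extends the chain to δ.
With δ < ρ: η < φ < ψ < ω < γ < α < δ < ρ.
With ρ < θ: η < φ < ψ < ω < γ < α < δ < ρ < θ.
Then θ < κ extends the chain to κ.
With κ < σ: η < φ < ψ < ω < γ < α < δ < ρ < θ < κ < σ.
Then σ < μ extends the chain to μ.
So η < μ; μ is the larger of the two.

μ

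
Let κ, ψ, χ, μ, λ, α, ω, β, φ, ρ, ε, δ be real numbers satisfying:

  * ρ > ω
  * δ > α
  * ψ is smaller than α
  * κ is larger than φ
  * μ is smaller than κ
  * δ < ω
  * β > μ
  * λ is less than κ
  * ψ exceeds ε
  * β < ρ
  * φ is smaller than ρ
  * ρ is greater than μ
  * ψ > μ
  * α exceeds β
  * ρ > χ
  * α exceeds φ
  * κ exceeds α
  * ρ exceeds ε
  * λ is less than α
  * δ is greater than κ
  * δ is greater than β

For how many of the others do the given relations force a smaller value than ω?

From ω the given relations immediately reach δ.
From those, β, α, κ — 4 in total.
From those, μ, ψ, φ, λ — 8 in total.
From those, ε — 9 in total.
No other element is forced below ω by the given relations, so the count is 9.

9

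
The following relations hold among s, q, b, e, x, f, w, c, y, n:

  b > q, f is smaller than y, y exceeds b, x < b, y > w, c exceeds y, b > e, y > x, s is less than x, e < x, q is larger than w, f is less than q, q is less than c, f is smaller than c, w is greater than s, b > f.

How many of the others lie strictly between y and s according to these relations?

4

Chaining upward from s reaches: w, q, x, b, c.
Chaining downward from y reaches: f, e, w, q, x, b.
Strictly between s and y are those in both lists: w, q, x, b — 4 elements.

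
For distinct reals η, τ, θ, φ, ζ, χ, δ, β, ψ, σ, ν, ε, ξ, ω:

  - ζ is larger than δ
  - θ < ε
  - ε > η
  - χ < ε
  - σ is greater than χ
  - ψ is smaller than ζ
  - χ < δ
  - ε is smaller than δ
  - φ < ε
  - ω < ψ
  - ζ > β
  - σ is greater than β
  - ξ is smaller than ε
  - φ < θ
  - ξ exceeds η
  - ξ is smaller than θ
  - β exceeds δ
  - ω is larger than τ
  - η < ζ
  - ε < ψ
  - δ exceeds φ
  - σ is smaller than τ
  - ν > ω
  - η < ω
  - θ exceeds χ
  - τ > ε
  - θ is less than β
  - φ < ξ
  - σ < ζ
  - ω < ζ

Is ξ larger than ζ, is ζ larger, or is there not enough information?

ξ < θ < ε < δ < β < σ < τ < ω < ψ < ζ, by transitivity through θ, ε, δ, β, σ, τ, ω, ψ.
So ζ is larger.

ζ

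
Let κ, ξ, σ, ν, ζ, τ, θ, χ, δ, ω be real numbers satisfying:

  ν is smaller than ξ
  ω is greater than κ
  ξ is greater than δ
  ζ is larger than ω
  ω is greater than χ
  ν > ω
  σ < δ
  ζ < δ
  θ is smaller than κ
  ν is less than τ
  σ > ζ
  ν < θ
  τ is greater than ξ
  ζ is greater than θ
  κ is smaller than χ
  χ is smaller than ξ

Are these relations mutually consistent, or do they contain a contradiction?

We have θ < κ stated directly, yet also κ < χ < ω < ν < θ by chaining the others — so κ < θ. Contradiction.

inconsistent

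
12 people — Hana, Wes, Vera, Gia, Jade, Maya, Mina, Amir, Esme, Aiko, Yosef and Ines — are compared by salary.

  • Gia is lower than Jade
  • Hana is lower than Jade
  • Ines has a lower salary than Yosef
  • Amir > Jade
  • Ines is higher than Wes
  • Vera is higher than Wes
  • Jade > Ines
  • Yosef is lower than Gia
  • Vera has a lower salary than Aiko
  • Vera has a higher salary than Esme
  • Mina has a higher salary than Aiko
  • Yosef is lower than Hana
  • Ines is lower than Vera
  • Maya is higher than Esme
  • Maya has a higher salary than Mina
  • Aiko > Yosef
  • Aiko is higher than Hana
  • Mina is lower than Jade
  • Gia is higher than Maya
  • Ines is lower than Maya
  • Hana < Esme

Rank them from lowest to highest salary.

Wes < Ines < Yosef < Hana < Esme < Vera < Aiko < Mina < Maya < Gia < Jade < Amir

Each adjacent pair is fixed by a given relation: Wes < Ines; Ines < Yosef; Yosef < Hana; Hana < Esme; Esme < Vera; Vera < Aiko; Aiko < Mina; Mina < Maya; Maya < Gia; Gia < Jade; Jade < Amir. Chaining them end to end gives the full order.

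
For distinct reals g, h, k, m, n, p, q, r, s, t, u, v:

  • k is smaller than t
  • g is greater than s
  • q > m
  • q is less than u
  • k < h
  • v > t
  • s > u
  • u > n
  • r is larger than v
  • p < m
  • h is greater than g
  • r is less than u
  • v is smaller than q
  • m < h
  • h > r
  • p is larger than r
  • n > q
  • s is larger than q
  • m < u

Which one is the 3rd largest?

Piecing the relations together gives one ordering: k < t < v < r < p < m < q < n < u < s < g < h.
Counting 3 from the largest end gives s.

s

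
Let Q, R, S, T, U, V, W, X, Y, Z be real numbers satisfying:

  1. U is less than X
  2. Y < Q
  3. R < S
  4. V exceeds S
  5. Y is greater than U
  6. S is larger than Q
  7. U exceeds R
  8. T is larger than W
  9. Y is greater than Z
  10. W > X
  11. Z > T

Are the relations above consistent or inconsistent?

Every relation is compatible with R < U < X < W < T < Z < Y < Q < S < V; the set is consistent.

consistent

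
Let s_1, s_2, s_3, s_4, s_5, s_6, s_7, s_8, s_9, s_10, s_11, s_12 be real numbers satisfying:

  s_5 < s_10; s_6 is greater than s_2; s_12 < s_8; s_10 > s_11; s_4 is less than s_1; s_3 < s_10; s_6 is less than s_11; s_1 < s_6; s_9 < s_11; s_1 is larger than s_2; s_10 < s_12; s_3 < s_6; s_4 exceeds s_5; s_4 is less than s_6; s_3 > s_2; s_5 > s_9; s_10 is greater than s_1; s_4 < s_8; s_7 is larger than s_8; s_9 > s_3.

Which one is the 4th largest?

s_10

Chaining the given pairs: s_2 < s_3 < s_9 < s_5 < s_4 < s_1 < s_6 < s_11 < s_10 < s_12 < s_8 < s_7.
Counting 4 from the largest end gives s_10.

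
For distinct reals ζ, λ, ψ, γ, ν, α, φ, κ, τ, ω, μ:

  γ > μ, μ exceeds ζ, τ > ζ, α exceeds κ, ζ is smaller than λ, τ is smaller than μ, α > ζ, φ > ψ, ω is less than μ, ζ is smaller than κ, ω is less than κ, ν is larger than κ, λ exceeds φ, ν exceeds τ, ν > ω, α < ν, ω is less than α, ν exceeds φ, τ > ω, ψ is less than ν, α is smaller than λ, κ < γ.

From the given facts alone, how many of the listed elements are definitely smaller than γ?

The elements the relations force below γ are ζ, ω, κ, τ, μ — no chain reaches any other.
That is 5.

5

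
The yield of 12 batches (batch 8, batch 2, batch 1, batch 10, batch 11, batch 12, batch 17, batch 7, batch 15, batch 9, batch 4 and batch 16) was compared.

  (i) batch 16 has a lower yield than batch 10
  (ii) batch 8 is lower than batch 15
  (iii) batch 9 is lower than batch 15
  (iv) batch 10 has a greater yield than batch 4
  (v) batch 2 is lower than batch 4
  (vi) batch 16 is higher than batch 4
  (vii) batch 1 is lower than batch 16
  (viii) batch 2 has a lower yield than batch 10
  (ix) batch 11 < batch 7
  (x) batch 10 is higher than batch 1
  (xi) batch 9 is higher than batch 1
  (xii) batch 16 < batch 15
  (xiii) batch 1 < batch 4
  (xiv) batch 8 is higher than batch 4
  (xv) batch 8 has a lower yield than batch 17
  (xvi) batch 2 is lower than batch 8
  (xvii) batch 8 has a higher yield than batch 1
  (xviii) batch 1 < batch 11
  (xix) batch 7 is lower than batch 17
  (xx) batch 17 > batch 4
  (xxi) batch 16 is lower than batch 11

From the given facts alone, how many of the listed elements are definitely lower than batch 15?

From batch 15 the given relations immediately reach batch 16, batch 8, batch 9.
From those, batch 1, batch 2, batch 4 — 6 in total.
Nothing else is reachable below batch 15; 6 in all.

6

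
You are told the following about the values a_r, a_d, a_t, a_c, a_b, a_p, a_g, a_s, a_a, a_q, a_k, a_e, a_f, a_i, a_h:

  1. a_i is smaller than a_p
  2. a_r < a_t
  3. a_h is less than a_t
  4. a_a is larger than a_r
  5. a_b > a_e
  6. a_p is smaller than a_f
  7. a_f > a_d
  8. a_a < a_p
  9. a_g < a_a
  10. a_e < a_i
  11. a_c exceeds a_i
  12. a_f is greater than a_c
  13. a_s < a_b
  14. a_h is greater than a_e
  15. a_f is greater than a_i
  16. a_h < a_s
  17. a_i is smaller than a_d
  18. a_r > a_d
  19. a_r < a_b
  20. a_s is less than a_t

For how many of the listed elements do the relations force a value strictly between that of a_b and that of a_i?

Chaining upward from a_i reaches: a_c, a_d, a_r, a_t, a_a, a_p, a_f.
Chaining downward from a_b reaches: a_e, a_d, a_h, a_s, a_r.
Strictly between a_i and a_b are those in both lists: a_d, a_r — 2 elements.

2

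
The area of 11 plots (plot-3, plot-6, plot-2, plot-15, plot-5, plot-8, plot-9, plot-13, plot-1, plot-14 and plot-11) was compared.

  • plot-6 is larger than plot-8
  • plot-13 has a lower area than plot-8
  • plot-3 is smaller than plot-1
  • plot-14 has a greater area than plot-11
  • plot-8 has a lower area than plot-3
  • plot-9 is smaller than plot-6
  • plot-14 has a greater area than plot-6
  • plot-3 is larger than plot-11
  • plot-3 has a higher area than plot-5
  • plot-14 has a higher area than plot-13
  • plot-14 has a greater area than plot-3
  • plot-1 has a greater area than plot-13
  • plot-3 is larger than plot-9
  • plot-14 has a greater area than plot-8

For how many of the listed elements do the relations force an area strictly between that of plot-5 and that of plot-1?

1

Chaining upward from plot-5 reaches: plot-3, plot-14.
Chaining downward from plot-1 reaches: plot-13, plot-11, plot-9, plot-8, plot-3.
Strictly between plot-5 and plot-1 are those in both lists: plot-3 — 1 element.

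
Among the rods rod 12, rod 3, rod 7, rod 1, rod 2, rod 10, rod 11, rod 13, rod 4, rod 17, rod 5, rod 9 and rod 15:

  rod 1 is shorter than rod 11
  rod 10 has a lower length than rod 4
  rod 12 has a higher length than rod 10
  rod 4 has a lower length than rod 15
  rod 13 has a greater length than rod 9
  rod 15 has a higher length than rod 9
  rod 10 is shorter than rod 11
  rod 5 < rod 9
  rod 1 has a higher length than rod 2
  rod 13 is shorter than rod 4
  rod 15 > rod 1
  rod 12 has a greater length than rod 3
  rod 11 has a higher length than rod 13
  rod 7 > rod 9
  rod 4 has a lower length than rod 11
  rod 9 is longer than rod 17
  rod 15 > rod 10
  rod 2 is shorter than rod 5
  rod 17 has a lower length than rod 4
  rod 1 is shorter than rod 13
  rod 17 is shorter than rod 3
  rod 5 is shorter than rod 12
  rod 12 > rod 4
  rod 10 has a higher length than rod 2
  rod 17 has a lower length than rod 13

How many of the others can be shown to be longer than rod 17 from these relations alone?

From rod 17 the given relations immediately reach rod 9, rod 13, rod 3, rod 4.
From those, rod 15, rod 7, rod 11, rod 12 — 8 in total.
Nothing else is reachable above rod 17; 8 in all.

8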